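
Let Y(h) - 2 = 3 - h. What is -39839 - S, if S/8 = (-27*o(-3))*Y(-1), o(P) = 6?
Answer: -32063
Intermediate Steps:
Y(h) = 5 - h (Y(h) = 2 + (3 - h) = 5 - h)
S = -7776 (S = 8*((-27*6)*(5 - 1*(-1))) = 8*(-162*(5 + 1)) = 8*(-162*6) = 8*(-972) = -7776)
-39839 - S = -39839 - 1*(-7776) = -39839 + 7776 = -32063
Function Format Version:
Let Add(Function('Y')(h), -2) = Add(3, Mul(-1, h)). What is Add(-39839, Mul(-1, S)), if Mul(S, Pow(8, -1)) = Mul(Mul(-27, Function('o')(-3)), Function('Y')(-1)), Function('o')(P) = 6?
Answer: -32063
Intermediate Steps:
Function('Y')(h) = Add(5, Mul(-1, h)) (Function('Y')(h) = Add(2, Add(3, Mul(-1, h))) = Add(5, Mul(-1, h)))
S = -7776 (S = Mul(8, Mul(Mul(-27, 6), Add(5, Mul(-1, -1)))) = Mul(8, Mul(-162, Add(5, 1))) = Mul(8, Mul(-162, 6)) = Mul(8, -972) = -7776)
Add(-39839, Mul(-1, S)) = Add(-39839, Mul(-1, -7776)) = Add(-39839, 7776) = -32063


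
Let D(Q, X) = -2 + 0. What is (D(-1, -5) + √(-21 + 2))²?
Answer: (2 - I*√19)² ≈ -15.0 - 17.436*I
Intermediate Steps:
D(Q, X) = -2
(D(-1, -5) + √(-21 + 2))² = (-2 + √(-21 + 2))² = (-2 + √(-19))² = (-2 + I*√19)²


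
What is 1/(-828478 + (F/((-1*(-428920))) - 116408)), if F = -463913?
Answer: -428920/405280967033 ≈ -1.0583e-6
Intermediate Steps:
1/(-828478 + (F/((-1*(-428920))) - 116408)) = 1/(-828478 + (-463913/((-1*(-428920))) - 116408)) = 1/(-828478 + (-463913/428920 - 116408)) = 1/(-828478 - 49930183273/428920) = 1/(-405280967033/428920) = -428920/405280967033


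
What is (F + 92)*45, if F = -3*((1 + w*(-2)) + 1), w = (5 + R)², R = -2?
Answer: 6300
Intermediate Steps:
w = 9 (w = (5 - 2)² = 3² = 9)
F = 48 (F = -3*((1 + 9*(-2)) + 1) = -3*((1 - 18) + 1) = -3*(-17 + 1) = -3*(-16) = 48)
(F + 92)*45 = (48 + 92)*45 = 140*45 = 6300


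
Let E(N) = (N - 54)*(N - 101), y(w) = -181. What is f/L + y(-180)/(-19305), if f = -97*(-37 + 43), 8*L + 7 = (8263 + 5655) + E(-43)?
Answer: -28279327/179401365 ≈ -0.15763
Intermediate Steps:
E(N) = (-101 + N)*(-54 + N) (E(N) = (-54 + N)*(-101 + N) = (-101 + N)*(-54 + N))
L = 27879/8 (L = -7/8 + ((8263 + 5655) + (5454 + (-43)**2 - 155*(-43)))/8 = -7/8 + (13918 + (5454 + 1849 + 6665))/8 = -7/8 + (13918 + 13968)/8 = -7/8 + (1/8)*27886 = -7/8 + 13943/4 = 27879/8 ≈ 3484.9)
f = -582 (f = -97*6 = -582)
f/L + y(-180)/(-19305) = -582/27879/8 - 181/(-19305) = -582*8/27879 - 181*(-1/19305) = -1552/9293 + 181/19305 = -28279327/179401365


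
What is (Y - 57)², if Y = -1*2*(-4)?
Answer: 2401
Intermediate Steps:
Y = 8 (Y = -2*(-4) = 8)
(Y - 57)² = (8 - 57)² = (-49)² = 2401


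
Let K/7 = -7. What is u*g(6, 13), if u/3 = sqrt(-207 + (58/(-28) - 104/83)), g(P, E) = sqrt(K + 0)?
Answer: -57*sqrt(786674)/166 ≈ -304.55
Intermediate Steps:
K = -49 (K = 7*(-7) = -49)
g(P, E) = 7*I (g(P, E) = sqrt(-49 + 0) = sqrt(-49) = 7*I)
u = 57*I*sqrt(786674)/1162 (u = 3*sqrt(-207 + (58/(-28) - 104/83)) = 3*sqrt(-207 + (58*(-1/28) - 104*1/83)) = 3*sqrt(-207 + (-29/14 - 104/83)) = 3*sqrt(-207 - 3863/1162) = 3*sqrt(-244397/1162) = 3*(19*I*sqrt(786674)/1162) = 57*I*sqrt(786674)/1162 ≈ 43.508*I)
u*g(6, 13) = (57*I*sqrt(786674)/1162)*(7*I) = -57*sqrt(786674)/166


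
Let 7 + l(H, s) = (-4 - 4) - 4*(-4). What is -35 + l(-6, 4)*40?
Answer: 5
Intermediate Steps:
l(H, s) = 1 (l(H, s) = -7 + ((-4 - 4) - 4*(-4)) = -7 + (-8 + 16) = -7 + 8 = 1)
-35 + l(-6, 4)*40 = -35 + 1*40 = -35 + 40 = 5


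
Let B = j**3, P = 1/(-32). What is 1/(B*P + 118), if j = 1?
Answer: 32/3775 ≈ 0.0084768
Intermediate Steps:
P = -1/32 ≈ -0.031250
B = 1 (B = 1**3 = 1)
1/(B*P + 118) = 1/(1*(-1/32) + 118) = 1/(-1/32 + 118) = 1/(3775/32) = 32/3775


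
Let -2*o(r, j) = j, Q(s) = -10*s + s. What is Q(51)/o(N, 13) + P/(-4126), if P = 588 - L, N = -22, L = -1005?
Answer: 3766959/53638 ≈ 70.229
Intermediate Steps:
Q(s) = -9*s
o(r, j) = -j/2
P = 1593 (P = 588 - 1*(-1005) = 588 + 1005 = 1593)
Q(51)/o(N, 13) + P/(-4126) = (-9*51)/((-1/2*13)) + 1593/(-4126) = -459/(-13/2) + 1593*(-1/4126) = -459*(-2/13) - 1593/4126 = 918/13 - 1593/4126 = 3766959/53638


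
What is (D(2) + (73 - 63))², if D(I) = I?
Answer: 144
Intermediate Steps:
(D(2) + (73 - 63))² = (2 + (73 - 63))² = (2 + 10)² = 12² = 144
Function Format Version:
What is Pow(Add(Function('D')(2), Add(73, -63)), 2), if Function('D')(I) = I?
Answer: 144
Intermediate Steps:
Pow(Add(Function('D')(2), Add(73, -63)), 2) = Pow(Add(2, Add(73, -63)), 2) = Pow(Add(2, 10), 2) = Pow(12, 2) = 144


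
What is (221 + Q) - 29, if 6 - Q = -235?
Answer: 433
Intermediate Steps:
Q = 241 (Q = 6 - 1*(-235) = 6 + 235 = 241)
(221 + Q) - 29 = (221 + 241) - 29 = 462 - 29 = 433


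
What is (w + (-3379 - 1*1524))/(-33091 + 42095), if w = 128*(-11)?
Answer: -6311/9004 ≈ -0.70091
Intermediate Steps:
w = -1408
(w + (-3379 - 1*1524))/(-33091 + 42095) = (-1408 + (-3379 - 1*1524))/(-33091 + 42095) = (-1408 + (-3379 - 1524))/9004 = (-1408 - 4903)*(1/9004) = -6311*1/9004 = -6311/9004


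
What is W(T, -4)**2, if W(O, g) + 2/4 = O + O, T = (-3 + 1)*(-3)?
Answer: 529/4 ≈ 132.25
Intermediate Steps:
T = 6 (T = -2*(-3) = 6)
W(O, g) = -1/2 + 2*O (W(O, g) = -1/2 + (O + O) = -1/2 + 2*O)
W(T, -4)**2 = (-1/2 + 2*6)**2 = (-1/2 + 12)**2 = (23/2)**2 = 529/4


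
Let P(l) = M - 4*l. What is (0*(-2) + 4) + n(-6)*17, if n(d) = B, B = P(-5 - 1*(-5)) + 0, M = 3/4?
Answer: 67/4 ≈ 16.750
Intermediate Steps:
M = ¾ (M = 3*(¼) = ¾ ≈ 0.75000)
P(l) = ¾ - 4*l
B = ¾ (B = (¾ - 4*(-5 - 1*(-5))) + 0 = (¾ - 4*(-5 + 5)) + 0 = (¾ - 4*0) + 0 = (¾ + 0) + 0 = ¾ + 0 = ¾ ≈ 0.75000)
n(d) = ¾
(0*(-2) + 4) + n(-6)*17 = (0*(-2) + 4) + (¾)*17 = (0 + 4) + 51/4 = 4 + 51/4 = 67/4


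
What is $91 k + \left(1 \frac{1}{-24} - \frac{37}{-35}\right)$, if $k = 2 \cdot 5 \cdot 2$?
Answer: $\frac{1529653}{840} \approx 1821.0$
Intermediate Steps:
$k = 20$ ($k = 10 \cdot 2 = 20$)
$91 k + \left(1 \frac{1}{-24} - \frac{37}{-35}\right) = 91 \cdot 20 + \left(1 \frac{1}{-24} - \frac{37}{-35}\right) = 1820 + \left(1 \left(- \frac{1}{24}\right) - - \frac{37}{35}\right) = 1820 + \left(- \frac{1}{24} + \frac{37}{35}\right) = 1820 + \frac{853}{840} = \frac{1529653}{840}$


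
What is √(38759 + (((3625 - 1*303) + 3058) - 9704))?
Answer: √35435 ≈ 188.24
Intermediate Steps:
√(38759 + (((3625 - 1*303) + 3058) - 9704)) = √(38759 + (((3625 - 303) + 3058) - 9704)) = √(38759 + ((3322 + 3058) - 9704)) = √(38759 + (6380 - 9704)) = √(38759 - 3324) = √35435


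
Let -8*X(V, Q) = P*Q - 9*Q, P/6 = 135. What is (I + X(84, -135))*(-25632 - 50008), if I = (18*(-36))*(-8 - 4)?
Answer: -1610593065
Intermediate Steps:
P = 810 (P = 6*135 = 810)
I = 7776 (I = -648*(-12) = 7776)
X(V, Q) = -801*Q/8 (X(V, Q) = -(810*Q - 9*Q)/8 = -801*Q/8)
(I + X(84, -135))*(-25632 - 50008) = (7776 - 801/8*(-135))*(-25632 - 50008) = (7776 + 108135/8)*(-75640) = (170343/8)*(-75640) = -1610593065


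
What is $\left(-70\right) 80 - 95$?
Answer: $-5695$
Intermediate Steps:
$\left(-70\right) 80 - 95 = -5600 - 95 = -5695$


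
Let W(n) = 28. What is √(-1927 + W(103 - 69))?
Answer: 3*I*√211 ≈ 43.578*I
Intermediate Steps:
√(-1927 + W(103 - 69)) = √(-1927 + 28) = √(-1899) = 3*I*√211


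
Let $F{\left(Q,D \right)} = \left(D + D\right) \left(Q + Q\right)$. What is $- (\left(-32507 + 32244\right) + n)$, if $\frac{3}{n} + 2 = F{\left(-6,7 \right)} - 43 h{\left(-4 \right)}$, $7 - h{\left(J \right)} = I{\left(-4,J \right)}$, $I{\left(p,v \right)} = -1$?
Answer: $\frac{135185}{514} \approx 263.01$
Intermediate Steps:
$h{\left(J \right)} = 8$ ($h{\left(J \right)} = 7 - -1 = 7 + 1 = 8$)
$F{\left(Q,D \right)} = 4 D Q$ ($F{\left(Q,D \right)} = 2 D 2 Q = 4 D Q$)
$n = - \frac{3}{514}$ ($n = \frac{3}{-2 + \left(4 \cdot 7 \left(-6\right) - 344\right)} = \frac{3}{-2 - 512} = \frac{3}{-514} = 3 \left(- \frac{1}{514}\right) = - \frac{3}{514} \approx -0.0058366$)
$- (\left(-32507 + 32244\right) + n) = - (\left(-32507 + 32244\right) - \frac{3}{514}) = - (-263 - \frac{3}{514}) = \left(-1\right) \left(- \frac{135185}{514}\right) = \frac{135185}{514}$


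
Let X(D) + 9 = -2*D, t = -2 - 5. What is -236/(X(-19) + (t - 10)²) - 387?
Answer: -61651/159 ≈ -387.74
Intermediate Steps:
t = -7
X(D) = -9 - 2*D
-236/(X(-19) + (t - 10)²) - 387 = -236/((-9 - 2*(-19)) + (-7 - 10)²) - 387 = -236/((-9 + 38) + (-17)²) - 387 = -236/(29 + 289) - 387 = -236/318 - 387 = (1/318)*(-236) - 387 = -118/159 - 387 = -61651/159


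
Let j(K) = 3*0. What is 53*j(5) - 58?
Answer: -58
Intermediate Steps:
j(K) = 0
53*j(5) - 58 = 53*0 - 58 = 0 - 58 = -58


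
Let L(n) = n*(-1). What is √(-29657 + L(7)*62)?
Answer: I*√30091 ≈ 173.47*I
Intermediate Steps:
L(n) = -n
√(-29657 + L(7)*62) = √(-29657 - 1*7*62) = √(-29657 - 7*62) = √(-29657 - 434) = √(-30091) = I*√30091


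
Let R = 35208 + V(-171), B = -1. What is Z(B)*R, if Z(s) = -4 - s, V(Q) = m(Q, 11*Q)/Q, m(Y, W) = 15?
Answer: -2006851/19 ≈ -1.0562e+5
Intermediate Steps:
V(Q) = 15/Q
R = 2006851/57 (R = 35208 + 15/(-171) = 35208 + 15*(-1/171) = 35208 - 5/57 = 2006851/57 ≈ 35208.)
Z(B)*R = (-4 - 1*(-1))*(2006851/57) = (-4 + 1)*(2006851/57) = -3*2006851/57 = -2006851/19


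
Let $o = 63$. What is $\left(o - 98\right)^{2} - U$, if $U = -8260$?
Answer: $9485$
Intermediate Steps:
$\left(o - 98\right)^{2} - U = \left(63 - 98\right)^{2} - -8260 = \left(-35\right)^{2} + 8260 = 1225 + 8260 = 9485$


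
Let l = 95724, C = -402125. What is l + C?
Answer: -306401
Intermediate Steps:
l + C = 95724 - 402125 = -306401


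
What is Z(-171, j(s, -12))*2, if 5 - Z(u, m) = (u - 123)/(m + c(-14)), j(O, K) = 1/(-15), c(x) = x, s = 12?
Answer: -6710/211 ≈ -31.801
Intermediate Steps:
j(O, K) = -1/15
Z(u, m) = 5 - (-123 + u)/(-14 + m) (Z(u, m) = 5 - (u - 123)/(m - 14) = 5 - (-123 + u)/(-14 + m))
Z(-171, j(s, -12))*2 = ((53 - 1*(-171) + 5*(-1/15))/(-14 - 1/15))*2 = ((53 + 171 - ⅓)/(-211/15))*2 = -15/211*671/3*2 = -3355/211*2 = -6710/211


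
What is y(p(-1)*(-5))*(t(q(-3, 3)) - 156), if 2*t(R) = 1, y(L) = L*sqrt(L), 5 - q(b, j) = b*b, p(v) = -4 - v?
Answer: -4665*sqrt(15)/2 ≈ -9033.7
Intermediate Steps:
q(b, j) = 5 - b**2 (q(b, j) = 5 - b*b = 5 - b**2)
y(L) = L**(3/2)
t(R) = 1/2 (t(R) = (1/2)*1 = 1/2)
y(p(-1)*(-5))*(t(q(-3, 3)) - 156) = ((-4 - 1*(-1))*(-5))**(3/2)*(1/2 - 156) = ((-4 + 1)*(-5))**(3/2)*(-311/2) = (-3*(-5))**(3/2)*(-311/2) = 15**(3/2)*(-311/2) = (15*sqrt(15))*(-311/2) = -4665*sqrt(15)/2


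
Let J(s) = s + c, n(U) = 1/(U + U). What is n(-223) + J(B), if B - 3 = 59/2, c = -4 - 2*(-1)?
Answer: 6801/223 ≈ 30.498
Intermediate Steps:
c = -2 (c = -4 + 2 = -2)
B = 65/2 (B = 3 + 59/2 = 65/2 ≈ 32.500)
n(U) = 1/(2*U)
J(s) = -2 + s (J(s) = s - 2 = -2 + s)
n(-223) + J(B) = (½)/(-223) + (-2 + 65/2) = (½)*(-1/223) + 61/2 = -1/446 + 61/2 = 6801/223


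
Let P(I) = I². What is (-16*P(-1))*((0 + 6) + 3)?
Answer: -144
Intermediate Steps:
(-16*P(-1))*((0 + 6) + 3) = (-16*(-1)²)*((0 + 6) + 3) = (-16*1)*(6 + 3) = -16*9 = -144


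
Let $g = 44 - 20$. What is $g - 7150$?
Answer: $-7126$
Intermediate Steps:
$g = 24$
$g - 7150 = 24 - 7150 = -7126$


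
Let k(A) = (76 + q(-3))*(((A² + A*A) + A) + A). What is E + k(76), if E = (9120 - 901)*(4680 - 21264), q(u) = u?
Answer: -135449504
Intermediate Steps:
E = -136303896 (E = 8219*(-16584) = -136303896)
k(A) = 146*A + 146*A² (k(A) = (76 - 3)*(((A² + A*A) + A) + A) = 73*(((A² + A²) + A) + A) = 73*((2*A² + A) + A) = 73*((A + 2*A²) + A) = 73*(2*A + 2*A²) = 146*A + 146*A²)
E + k(76) = -136303896 + 146*76*(1 + 76) = -136303896 + 146*76*77 = -136303896 + 854392 = -135449504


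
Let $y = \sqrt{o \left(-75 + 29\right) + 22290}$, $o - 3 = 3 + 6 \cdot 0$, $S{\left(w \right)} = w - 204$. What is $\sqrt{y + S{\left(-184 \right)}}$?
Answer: $\sqrt{-388 + 3 \sqrt{2446}} \approx 15.48 i$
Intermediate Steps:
$S{\left(w \right)} = -204 + w$
$o = 6$ ($o = 3 + \left(3 + 6 \cdot 0\right) = 3 + \left(3 + 0\right) = 3 + 3 = 6$)
$y = 3 \sqrt{2446}$ ($y = \sqrt{6 \left(-75 + 29\right) + 22290} = \sqrt{6 \left(-46\right) + 22290} = \sqrt{-276 + 22290} = \sqrt{22014} = 3 \sqrt{2446} \approx 148.37$)
$\sqrt{y + S{\left(-184 \right)}} = \sqrt{3 \sqrt{2446} - 388} = \sqrt{-388 + 3 \sqrt{2446}}$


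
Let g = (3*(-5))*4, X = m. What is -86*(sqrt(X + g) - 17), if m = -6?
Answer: 1462 - 86*I*sqrt(66) ≈ 1462.0 - 698.67*I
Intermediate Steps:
X = -6
g = -60 (g = -15*4 = -60)
-86*(sqrt(X + g) - 17) = -86*(sqrt(-6 - 60) - 17) = -86*(sqrt(-66) - 17) = -86*(I*sqrt(66) - 17) = -86*(-17 + I*sqrt(66)) = 1462 - 86*I*sqrt(66)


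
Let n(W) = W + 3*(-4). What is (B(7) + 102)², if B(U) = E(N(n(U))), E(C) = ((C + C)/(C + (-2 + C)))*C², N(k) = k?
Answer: 543169/36 ≈ 15088.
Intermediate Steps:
n(W) = -12 + W (n(W) = W - 12 = -12 + W)
E(C) = 2*C³/(-2 + 2*C) (E(C) = ((2*C)/(-2 + 2*C))*C² = (2*C/(-2 + 2*C))*C² = 2*C³/(-2 + 2*C))
B(U) = (-12 + U)³/(-13 + U) (B(U) = (-12 + U)³/(-1 + (-12 + U)) = (-12 + U)³/(-13 + U))
(B(7) + 102)² = ((-12 + 7)³/(-13 + 7) + 102)² = ((-5)³/(-6) + 102)² = (-⅙*(-125) + 102)² = (125/6 + 102)² = (737/6)² = 543169/36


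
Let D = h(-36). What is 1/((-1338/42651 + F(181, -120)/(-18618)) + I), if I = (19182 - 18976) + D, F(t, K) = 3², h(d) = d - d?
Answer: 88230702/18172714085 ≈ 0.0048551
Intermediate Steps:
h(d) = 0
D = 0
F(t, K) = 9
I = 206 (I = (19182 - 18976) + 0 = 206 + 0 = 206)
1/((-1338/42651 + F(181, -120)/(-18618)) + I) = 1/((-1338/42651 + 9/(-18618)) + 206) = 1/((-1338*1/42651 + 9*(-1/18618)) + 206) = 1/((-446/14217 - 3/6206) + 206) = 1/(-2810527/88230702 + 206) = 1/(18172714085/88230702) = 88230702/18172714085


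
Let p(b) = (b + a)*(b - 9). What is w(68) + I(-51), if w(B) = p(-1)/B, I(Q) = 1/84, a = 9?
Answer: -1663/1428 ≈ -1.1646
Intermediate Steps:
p(b) = (-9 + b)*(9 + b) (p(b) = (b + 9)*(b - 9) = (9 + b)*(-9 + b) = (-9 + b)*(9 + b))
I(Q) = 1/84
w(B) = -80/B (w(B) = (-81 + (-1)²)/B = (-81 + 1)/B = -80/B)
w(68) + I(-51) = -80/68 + 1/84 = -80*1/68 + 1/84 = -20/17 + 1/84 = -1663/1428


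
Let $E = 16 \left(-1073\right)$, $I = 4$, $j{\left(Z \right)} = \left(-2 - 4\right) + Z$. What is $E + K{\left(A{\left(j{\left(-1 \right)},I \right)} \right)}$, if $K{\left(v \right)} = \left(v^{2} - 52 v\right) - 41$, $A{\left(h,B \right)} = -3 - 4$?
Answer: $-16796$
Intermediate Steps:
$j{\left(Z \right)} = -6 + Z$
$A{\left(h,B \right)} = -7$ ($A{\left(h,B \right)} = -3 - 4 = -7$)
$K{\left(v \right)} = -41 + v^{2} - 52 v$
$E = -17168$
$E + K{\left(A{\left(j{\left(-1 \right)},I \right)} \right)} = -17168 - \left(-323 - 49\right) = -17168 + \left(-41 + 49 + 364\right) = -17168 + 372 = -16796$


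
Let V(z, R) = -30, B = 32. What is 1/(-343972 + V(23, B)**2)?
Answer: -1/343072 ≈ -2.9148e-6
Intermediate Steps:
1/(-343972 + V(23, B)**2) = 1/(-343972 + (-30)**2) = 1/(-343972 + 900) = 1/(-343072) = -1/343072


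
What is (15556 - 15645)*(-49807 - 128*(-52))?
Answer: 3840439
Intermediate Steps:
(15556 - 15645)*(-49807 - 128*(-52)) = -89*(-49807 + 6656) = -89*(-43151) = 3840439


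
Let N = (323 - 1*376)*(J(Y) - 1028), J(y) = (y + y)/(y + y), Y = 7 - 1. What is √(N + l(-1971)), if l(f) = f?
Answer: 2*√13115 ≈ 229.04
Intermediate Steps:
Y = 6
J(y) = 1 (J(y) = (2*y)/((2*y)) = (2*y)*(1/(2*y)) = 1)
N = 54431 (N = (323 - 1*376)*(1 - 1028) = (323 - 376)*(-1027) = -53*(-1027) = 54431)
√(N + l(-1971)) = √(54431 - 1971) = √52460 = 2*√13115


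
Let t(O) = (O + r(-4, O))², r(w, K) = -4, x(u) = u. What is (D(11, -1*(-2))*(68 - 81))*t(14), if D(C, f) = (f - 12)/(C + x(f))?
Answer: 1000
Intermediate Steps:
t(O) = (-4 + O)² (t(O) = (O - 4)² = (-4 + O)²)
D(C, f) = (-12 + f)/(C + f) (D(C, f) = (f - 12)/(C + f) = (-12 + f)/(C + f))
(D(11, -1*(-2))*(68 - 81))*t(14) = (((-12 - 1*(-2))/(11 - 1*(-2)))*(68 - 81))*(-4 + 14)² = (((-12 + 2)/(11 + 2))*(-13))*10² = ((-10/13)*(-13))*100 = (((1/13)*(-10))*(-13))*100 = -10/13*(-13)*100 = 10*100 = 1000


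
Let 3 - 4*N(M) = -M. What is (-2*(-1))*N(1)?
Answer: 2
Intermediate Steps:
N(M) = ¾ + M/4 (N(M) = ¾ - (-1)*M/4 = ¾ + M/4)
(-2*(-1))*N(1) = (-2*(-1))*(¾ + (¼)*1) = 2*(¾ + ¼) = 2*1 = 2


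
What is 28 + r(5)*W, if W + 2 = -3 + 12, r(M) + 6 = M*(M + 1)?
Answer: 196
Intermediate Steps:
r(M) = -6 + M*(1 + M) (r(M) = -6 + M*(M + 1) = -6 + M*(1 + M))
W = 7 (W = -2 + (-3 + 12) = -2 + 9 = 7)
28 + r(5)*W = 28 + (-6 + 5 + 5²)*7 = 28 + (-6 + 5 + 25)*7 = 28 + 24*7 = 28 + 168 = 196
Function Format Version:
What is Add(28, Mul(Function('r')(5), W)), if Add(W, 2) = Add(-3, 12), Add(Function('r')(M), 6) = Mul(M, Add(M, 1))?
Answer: 196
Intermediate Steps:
Function('r')(M) = Add(-6, Mul(M, Add(1, M))) (Function('r')(M) = Add(-6, Mul(M, Add(M, 1))) = Add(-6, Mul(M, Add(1, M))))
W = 7 (W = Add(-2, Add(-3, 12)) = Add(-2, 9) = 7)
Add(28, Mul(Function('r')(5), W)) = Add(28, Mul(Add(-6, 5, Pow(5, 2)), 7)) = Add(28, Mul(Add(-6, 5, 25), 7)) = Add(28, Mul(24, 7)) = Add(28, 168) = 196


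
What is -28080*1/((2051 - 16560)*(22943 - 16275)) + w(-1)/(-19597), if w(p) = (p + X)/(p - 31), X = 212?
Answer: 9505622213/15167452777312 ≈ 0.00062671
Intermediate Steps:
w(p) = (212 + p)/(-31 + p) (w(p) = (p + 212)/(p - 31) = (212 + p)/(-31 + p))
-28080*1/((2051 - 16560)*(22943 - 16275)) + w(-1)/(-19597) = -28080*1/((2051 - 16560)*(22943 - 16275)) + ((212 - 1)/(-31 - 1))/(-19597) = -28080/((-14509*6668)) + (211/(-32))*(-1/19597) = -28080/(-96746012) - 1/32*211*(-1/19597) = -28080*(-1/96746012) - 211/32*(-1/19597) = 7020/24186503 + 211/627104 = 9505622213/15167452777312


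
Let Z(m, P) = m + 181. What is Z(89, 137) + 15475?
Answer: 15745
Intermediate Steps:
Z(m, P) = 181 + m
Z(89, 137) + 15475 = (181 + 89) + 15475 = 270 + 15475 = 15745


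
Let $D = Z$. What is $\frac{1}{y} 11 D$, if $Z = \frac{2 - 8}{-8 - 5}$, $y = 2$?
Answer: $\frac{33}{13} \approx 2.5385$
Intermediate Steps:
$Z = \frac{6}{13}$ ($Z = - \frac{6}{-13} = \left(-6\right) \left(- \frac{1}{13}\right) = \frac{6}{13} \approx 0.46154$)
$D = \frac{6}{13} \approx 0.46154$
$\frac{1}{y} 11 D = \frac{1}{2} \cdot 11 \cdot \frac{6}{13} = \frac{11}{2} \cdot \frac{6}{13} = \frac{33}{13}$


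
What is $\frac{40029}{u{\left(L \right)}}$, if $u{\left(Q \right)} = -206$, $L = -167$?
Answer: $- \frac{40029}{206} \approx -194.32$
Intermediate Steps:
$\frac{40029}{u{\left(L \right)}} = \frac{40029}{-206} = 40029 \left(- \frac{1}{206}\right) = - \frac{40029}{206}$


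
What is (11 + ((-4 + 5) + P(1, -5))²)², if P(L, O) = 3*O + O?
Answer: 138384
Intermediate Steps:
P(L, O) = 4*O
(11 + ((-4 + 5) + P(1, -5))²)² = (11 + ((-4 + 5) + 4*(-5))²)² = (11 + (1 - 20)²)² = (11 + (-19)²)² = (11 + 361)² = 372² = 138384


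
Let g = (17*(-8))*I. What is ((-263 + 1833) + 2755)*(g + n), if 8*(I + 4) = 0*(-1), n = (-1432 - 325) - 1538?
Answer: -11898075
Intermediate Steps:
n = -3295 (n = -1757 - 1538 = -3295)
I = -4 (I = -4 + (0*(-1))/8 = -4 + (1/8)*0 = -4 + 0 = -4)
g = 544 (g = (17*(-8))*(-4) = -136*(-4) = 544)
((-263 + 1833) + 2755)*(g + n) = ((-263 + 1833) + 2755)*(544 - 3295) = (1570 + 2755)*(-2751) = 4325*(-2751) = -11898075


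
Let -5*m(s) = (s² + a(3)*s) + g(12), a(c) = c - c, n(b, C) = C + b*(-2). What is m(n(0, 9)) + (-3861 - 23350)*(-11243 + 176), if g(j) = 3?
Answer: 1505720601/5 ≈ 3.0114e+8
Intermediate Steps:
n(b, C) = C - 2*b
a(c) = 0
m(s) = -⅗ - s²/5 (m(s) = -((s² + 0*s) + 3)/5 = -((s² + 0) + 3)/5 = -(s² + 3)/5 = -(3 + s²)/5 = -⅗ - s²/5)
m(n(0, 9)) + (-3861 - 23350)*(-11243 + 176) = (-⅗ - (9 - 2*0)²/5) + (-3861 - 23350)*(-11243 + 176) = (-⅗ - (9 + 0)²/5) - 27211*(-11067) = (-⅗ - ⅕*9²) + 301144137 = (-⅗ - ⅕*81) + 301144137 = (-⅗ - 81/5) + 301144137 = -84/5 + 301144137 = 1505720601/5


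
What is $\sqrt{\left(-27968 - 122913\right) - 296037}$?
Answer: $19 i \sqrt{1238} \approx 668.52 i$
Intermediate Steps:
$\sqrt{\left(-27968 - 122913\right) - 296037} = \sqrt{-150881 - 296037} = \sqrt{-446918} = 19 i \sqrt{1238}$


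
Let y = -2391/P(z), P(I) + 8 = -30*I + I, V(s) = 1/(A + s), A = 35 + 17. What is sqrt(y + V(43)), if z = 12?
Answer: sqrt(1923520955)/16910 ≈ 2.5936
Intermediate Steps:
A = 52
V(s) = 1/(52 + s)
P(I) = -8 - 29*I (P(I) = -8 + (-30*I + I) = -8 - 29*I)
y = 2391/356 (y = -2391/(-8 - 29*12) = -2391/(-8 - 348) = -2391/(-356) = -2391*(-1/356) = 2391/356 ≈ 6.7163)
sqrt(y + V(43)) = sqrt(2391/356 + 1/(52 + 43)) = sqrt(2391/356 + 1/95) = sqrt(227501/33820) = sqrt(1923520955)/16910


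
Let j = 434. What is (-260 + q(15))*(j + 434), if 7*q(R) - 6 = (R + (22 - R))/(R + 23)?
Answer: -4272420/19 ≈ -2.2486e+5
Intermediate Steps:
q(R) = 6/7 + 22/(7*(23 + R)) (q(R) = 6/7 + ((R + (22 - R))/(R + 23))/7 = 6/7 + (22/(23 + R))/7 = 6/7 + 22/(7*(23 + R)))
(-260 + q(15))*(j + 434) = (-260 + 2*(80 + 3*15)/(7*(23 + 15)))*(434 + 434) = (-260 + (2/7)*(80 + 45)/38)*868 = (-260 + (2/7)*(1/38)*125)*868 = (-260 + 125/133)*868 = -34455/133*868 = -4272420/19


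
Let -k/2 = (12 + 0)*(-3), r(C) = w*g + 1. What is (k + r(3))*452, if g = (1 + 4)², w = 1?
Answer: 44296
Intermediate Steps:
g = 25 (g = 5² = 25)
r(C) = 26 (r(C) = 1*25 + 1 = 25 + 1 = 26)
k = 72 (k = -2*(12 + 0)*(-3) = -24*(-3) = -2*(-36) = 72)
(k + r(3))*452 = (72 + 26)*452 = 98*452 = 44296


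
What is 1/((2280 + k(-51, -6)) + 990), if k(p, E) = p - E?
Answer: 1/3225 ≈ 0.00031008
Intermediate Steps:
1/((2280 + k(-51, -6)) + 990) = 1/((2280 + (-51 - 1*(-6))) + 990) = 1/((2280 + (-51 + 6)) + 990) = 1/((2280 - 45) + 990) = 1/(2235 + 990) = 1/3225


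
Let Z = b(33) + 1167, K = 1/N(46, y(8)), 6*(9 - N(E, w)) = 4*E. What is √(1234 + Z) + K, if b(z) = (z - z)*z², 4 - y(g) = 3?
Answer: 3182/65 ≈ 48.954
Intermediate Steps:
y(g) = 1 (y(g) = 4 - 1*3 = 4 - 3 = 1)
N(E, w) = 9 - 2*E/3
b(z) = 0 (b(z) = 0*z² = 0)
K = -3/65 (K = 1/(9 - ⅔*46) = 1/(9 - 92/3) = 1/(-65/3) = -3/65 ≈ -0.046154)
Z = 1167 (Z = 0 + 1167 = 1167)
√(1234 + Z) + K = √(1234 + 1167) - 3/65 = √2401 - 3/65 = 49 - 3/65 = 3182/65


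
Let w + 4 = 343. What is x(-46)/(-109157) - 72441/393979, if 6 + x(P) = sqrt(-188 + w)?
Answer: -7905078363/43005565703 - sqrt(151)/109157 ≈ -0.18393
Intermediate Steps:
w = 339 (w = -4 + 343 = 339)
x(P) = -6 + sqrt(151) (x(P) = -6 + sqrt(-188 + 339) = -6 + sqrt(151))
x(-46)/(-109157) - 72441/393979 = (-6 + sqrt(151))/(-109157) - 72441/393979 = (-6 + sqrt(151))*(-1/109157) - 72441*1/393979 = (6/109157 - sqrt(151)/109157) - 72441/393979 = -7905078363/43005565703 - sqrt(151)/109157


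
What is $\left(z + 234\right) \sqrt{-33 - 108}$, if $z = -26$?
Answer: $208 i \sqrt{141} \approx 2469.9 i$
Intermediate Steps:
$\left(z + 234\right) \sqrt{-33 - 108} = \left(-26 + 234\right) \sqrt{-33 - 108} = 208 \sqrt{-141} = 208 i \sqrt{141}$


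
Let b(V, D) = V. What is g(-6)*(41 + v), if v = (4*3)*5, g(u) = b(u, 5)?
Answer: -606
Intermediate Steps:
g(u) = u
v = 60 (v = 12*5 = 60)
g(-6)*(41 + v) = -6*(41 + 60) = -6*101 = -606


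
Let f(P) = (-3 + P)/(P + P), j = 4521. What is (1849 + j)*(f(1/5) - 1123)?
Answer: -7198100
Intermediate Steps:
f(P) = (-3 + P)/(2*P) (f(P) = (-3 + P)/((2*P)) = (-3 + P)*(1/(2*P)) = (-3 + P)/(2*P))
(1849 + j)*(f(1/5) - 1123) = (1849 + 4521)*((-3 + 1/5)/(2*(1/5)) - 1123) = 6370*((-3 + ⅕)/(2*(⅕)) - 1123) = 6370*((½)*5*(-14/5) - 1123) = 6370*(-7 - 1123) = 6370*(-1130) = -7198100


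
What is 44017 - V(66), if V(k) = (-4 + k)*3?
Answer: 43831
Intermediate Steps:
V(k) = -12 + 3*k
44017 - V(66) = 44017 - (-12 + 3*66) = 44017 - (-12 + 198) = 44017 - 1*186 = 44017 - 186 = 43831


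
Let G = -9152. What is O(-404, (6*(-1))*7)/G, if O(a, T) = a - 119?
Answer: 523/9152 ≈ 0.057146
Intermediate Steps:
O(a, T) = -119 + a
O(-404, (6*(-1))*7)/G = (-119 - 404)/(-9152) = -523*(-1/9152) = 523/9152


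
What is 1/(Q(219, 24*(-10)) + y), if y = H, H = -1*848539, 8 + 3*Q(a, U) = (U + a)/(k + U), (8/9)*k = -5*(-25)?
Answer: -265/224863523 ≈ -1.1785e-6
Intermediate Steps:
k = 1125/8 (k = 9*(-5*(-25))/8 = (9/8)*125 = 1125/8 ≈ 140.63)
Q(a, U) = -8/3 + (U + a)/(3*(1125/8 + U)) (Q(a, U) = -8/3 + ((U + a)/(1125/8 + U))/3 = -8/3 + (U + a)/(3*(1125/8 + U)))
H = -848539
y = -848539
1/(Q(219, 24*(-10)) + y) = 1/(8*(-1125 + 219 - 168*(-10))/(3*(1125 + 8*(24*(-10)))) - 848539) = 1/(8*(-1125 + 219 - 7*(-240))/(3*(1125 + 8*(-240))) - 848539) = 1/(8*(-1125 + 219 + 1680)/(3*(1125 - 1920)) - 848539) = 1/((8/3)*774/(-795) - 848539) = 1/((8/3)*(-1/795)*774 - 848539) = 1/(-688/265 - 848539) = 1/(-224863523/265) = -265/224863523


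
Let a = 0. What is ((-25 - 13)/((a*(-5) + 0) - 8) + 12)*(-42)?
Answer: -1407/2 ≈ -703.50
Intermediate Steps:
((-25 - 13)/((a*(-5) + 0) - 8) + 12)*(-42) = ((-25 - 13)/((0*(-5) + 0) - 8) + 12)*(-42) = (-38/((0 + 0) - 8) + 12)*(-42) = (-38/(0 - 8) + 12)*(-42) = (-38/(-8) + 12)*(-42) = (-38*(-⅛) + 12)*(-42) = (19/4 + 12)*(-42) = (67/4)*(-42) = -1407/2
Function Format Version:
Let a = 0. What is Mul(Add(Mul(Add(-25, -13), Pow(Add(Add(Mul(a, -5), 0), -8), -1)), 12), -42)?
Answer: Rational(-1407, 2) ≈ -703.50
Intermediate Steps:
Mul(Add(Mul(Add(-25, -13), Pow(Add(Add(Mul(a, -5), 0), -8), -1)), 12), -42) = Mul(Add(Mul(Add(-25, -13), Pow(Add(Add(Mul(0, -5), 0), -8), -1)), 12), -42) = Mul(Add(Mul(-38, Pow(Add(Add(0, 0), -8), -1)), 12), -42) = Mul(Add(Mul(-38, Pow(Add(0, -8), -1)), 12), -42) = Mul(Add(Mul(-38, Pow(-8, -1)), 12), -42) = Mul(Add(Mul(-38, Rational(-1, 8)), 12), -42) = Mul(Add(Rational(19, 4), 12), -42) = Mul(Rational(67, 4), -42) = Rational(-1407, 2)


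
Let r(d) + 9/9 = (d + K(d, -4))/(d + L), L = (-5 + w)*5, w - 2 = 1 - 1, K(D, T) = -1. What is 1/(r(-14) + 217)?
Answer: 29/6279 ≈ 0.0046186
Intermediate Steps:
w = 2 (w = 2 + (1 - 1) = 2 + 0 = 2)
L = -15 (L = (-5 + 2)*5 = -3*5 = -15)
r(d) = -1 + (-1 + d)/(-15 + d) (r(d) = -1 + (d - 1)/(d - 15) = -1 + (-1 + d)/(-15 + d))
1/(r(-14) + 217) = 1/(14/(-15 - 14) + 217) = 1/(14/(-29) + 217) = 1/(14*(-1/29) + 217) = 1/(-14/29 + 217) = 1/(6279/29) = 29/6279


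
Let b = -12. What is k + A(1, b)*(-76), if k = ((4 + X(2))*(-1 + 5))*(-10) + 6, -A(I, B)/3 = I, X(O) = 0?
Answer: 74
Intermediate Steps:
A(I, B) = -3*I
k = -154 (k = ((4 + 0)*(-1 + 5))*(-10) + 6 = (4*4)*(-10) + 6 = 16*(-10) + 6 = -160 + 6 = -154)
k + A(1, b)*(-76) = -154 - 3*1*(-76) = -154 - 3*(-76) = -154 + 228 = 74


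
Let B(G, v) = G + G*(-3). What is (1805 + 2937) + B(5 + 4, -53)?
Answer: 4724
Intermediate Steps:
B(G, v) = -2*G (B(G, v) = G - 3*G = -2*G)
(1805 + 2937) + B(5 + 4, -53) = (1805 + 2937) - 2*(5 + 4) = 4742 - 2*9 = 4742 - 18 = 4724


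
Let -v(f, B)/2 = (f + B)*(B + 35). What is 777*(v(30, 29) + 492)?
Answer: -5485620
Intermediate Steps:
v(f, B) = -2*(35 + B)*(B + f) (v(f, B) = -2*(f + B)*(B + 35) = -2*(B + f)*(35 + B) = -2*(35 + B)*(B + f))
777*(v(30, 29) + 492) = 777*((-70*29 - 70*30 - 2*29² - 2*29*30) + 492) = 777*((-2030 - 2100 - 2*841 - 1740) + 492) = 777*((-2030 - 2100 - 1682 - 1740) + 492) = 777*(-7552 + 492) = 777*(-7060) = -5485620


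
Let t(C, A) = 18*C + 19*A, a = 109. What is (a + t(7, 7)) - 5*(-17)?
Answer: 453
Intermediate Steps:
(a + t(7, 7)) - 5*(-17) = (109 + (18*7 + 19*7)) - 5*(-17) = (109 + (126 + 133)) + 85 = (109 + 259) + 85 = 368 + 85 = 453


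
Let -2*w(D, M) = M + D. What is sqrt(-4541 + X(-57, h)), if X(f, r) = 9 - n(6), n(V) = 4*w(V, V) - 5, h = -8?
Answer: I*sqrt(4503) ≈ 67.104*I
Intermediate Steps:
w(D, M) = -D/2 - M/2 (w(D, M) = -(M + D)/2 = -(D + M)/2 = -D/2 - M/2)
n(V) = -5 - 4*V (n(V) = 4*(-V/2 - V/2) - 5 = 4*(-V) - 5 = -4*V - 5 = -5 - 4*V)
X(f, r) = 38 (X(f, r) = 9 - (-5 - 4*6) = 9 - (-5 - 24) = 9 - 1*(-29) = 9 + 29 = 38)
sqrt(-4541 + X(-57, h)) = sqrt(-4541 + 38) = sqrt(-4503) = I*sqrt(4503)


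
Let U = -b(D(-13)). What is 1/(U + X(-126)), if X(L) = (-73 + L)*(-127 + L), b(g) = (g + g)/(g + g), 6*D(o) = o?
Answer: 1/50346 ≈ 1.9863e-5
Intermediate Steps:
D(o) = o/6
b(g) = 1 (b(g) = (2*g)/((2*g)) = (2*g)*(1/(2*g)) = 1)
X(L) = (-127 + L)*(-73 + L)
U = -1 (U = -1*1 = -1)
1/(U + X(-126)) = 1/(-1 + (9271 + (-126)**2 - 200*(-126))) = 1/(-1 + (9271 + 15876 + 25200)) = 1/(-1 + 50347) = 1/50346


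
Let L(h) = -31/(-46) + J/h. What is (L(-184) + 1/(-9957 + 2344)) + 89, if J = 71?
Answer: 5437991/60904 ≈ 89.288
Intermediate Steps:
L(h) = 31/46 + 71/h (L(h) = -31/(-46) + 71/h = -31*(-1/46) + 71/h = 31/46 + 71/h)
(L(-184) + 1/(-9957 + 2344)) + 89 = ((31/46 + 71/(-184)) + 1/(-9957 + 2344)) + 89 = ((31/46 + 71*(-1/184)) + 1/(-7613)) + 89 = ((31/46 - 71/184) - 1/7613) + 89 = (53/184 - 1/7613) + 89 = 17535/60904 + 89 = 5437991/60904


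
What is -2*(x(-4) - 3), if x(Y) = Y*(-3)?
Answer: -18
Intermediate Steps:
x(Y) = -3*Y
-2*(x(-4) - 3) = -2*(-3*(-4) - 3) = -2*(12 - 3) = -2*9 = -18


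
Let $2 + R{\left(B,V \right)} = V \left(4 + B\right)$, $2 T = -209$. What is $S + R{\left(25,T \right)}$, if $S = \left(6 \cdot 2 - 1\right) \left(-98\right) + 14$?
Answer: $- \frac{8193}{2} \approx -4096.5$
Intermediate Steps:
$T = - \frac{209}{2}$ ($T = \frac{1}{2} \left(-209\right) = - \frac{209}{2} \approx -104.5$)
$R{\left(B,V \right)} = -2 + V \left(4 + B\right)$
$S = -1064$ ($S = \left(12 - 1\right) \left(-98\right) + 14 = 11 \left(-98\right) + 14 = -1078 + 14 = -1064$)
$S + R{\left(25,T \right)} = -1064 + \left(-2 + 4 \left(- \frac{209}{2}\right) + 25 \left(- \frac{209}{2}\right)\right) = -1064 - \frac{6065}{2} = - \frac{8193}{2}$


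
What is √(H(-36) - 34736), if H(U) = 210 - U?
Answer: I*√34490 ≈ 185.71*I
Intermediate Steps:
√(H(-36) - 34736) = √((210 - 1*(-36)) - 34736) = √((210 + 36) - 34736) = √(246 - 34736) = √(-34490) = I*√34490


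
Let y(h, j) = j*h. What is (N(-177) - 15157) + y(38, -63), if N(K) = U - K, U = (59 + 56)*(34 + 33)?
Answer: -9669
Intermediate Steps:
y(h, j) = h*j
U = 7705 (U = 115*67 = 7705)
N(K) = 7705 - K
(N(-177) - 15157) + y(38, -63) = ((7705 - 1*(-177)) - 15157) + 38*(-63) = ((7705 + 177) - 15157) - 2394 = (7882 - 15157) - 2394 = -7275 - 2394 = -9669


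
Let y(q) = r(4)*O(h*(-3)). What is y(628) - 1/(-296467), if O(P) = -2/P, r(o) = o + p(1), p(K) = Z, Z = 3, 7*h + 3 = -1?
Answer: -14526877/1778802 ≈ -8.1667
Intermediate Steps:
h = -4/7 (h = -3/7 + (1/7)*(-1) = -3/7 - 1/7 = -4/7 ≈ -0.57143)
p(K) = 3
r(o) = 3 + o (r(o) = o + 3 = 3 + o)
y(q) = -49/6 (y(q) = (3 + 4)*(-2/((-4/7*(-3)))) = 7*(-2/12/7) = 7*(-2*7/12) = 7*(-7/6) = -49/6)
y(628) - 1/(-296467) = -49/6 - 1/(-296467) = -49/6 - 1*(-1/296467) = -49/6 + 1/296467 = -14526877/1778802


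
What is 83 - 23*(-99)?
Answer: 2360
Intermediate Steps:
83 - 23*(-99) = 83 + 2277 = 2360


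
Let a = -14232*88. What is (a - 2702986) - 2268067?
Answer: -6223469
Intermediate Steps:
a = -1252416
(a - 2702986) - 2268067 = (-1252416 - 2702986) - 2268067 = -3955402 - 2268067 = -6223469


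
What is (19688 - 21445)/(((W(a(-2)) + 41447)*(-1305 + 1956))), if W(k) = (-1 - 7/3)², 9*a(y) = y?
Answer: -753/11566813 ≈ -6.5100e-5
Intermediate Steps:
a(y) = y/9
W(k) = 100/9 (W(k) = (-1 - 7*⅓)² = (-1 - 7/3)² = (-10/3)² = 100/9)
(19688 - 21445)/(((W(a(-2)) + 41447)*(-1305 + 1956))) = (19688 - 21445)/(((100/9 + 41447)*(-1305 + 1956))) = -1757/((373123/9)*651) = -1757/80967691/3 = -1757*3/80967691 = -753/11566813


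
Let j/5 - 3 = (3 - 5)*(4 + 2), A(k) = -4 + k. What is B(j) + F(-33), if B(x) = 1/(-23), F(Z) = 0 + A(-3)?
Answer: -162/23 ≈ -7.0435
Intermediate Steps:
F(Z) = -7 (F(Z) = 0 + (-4 - 3) = 0 - 7 = -7)
j = -45 (j = 15 + 5*((3 - 5)*(4 + 2)) = 15 + 5*(-2*6) = 15 + 5*(-12) = 15 - 60 = -45)
B(x) = -1/23
B(j) + F(-33) = -1/23 - 7 = -162/23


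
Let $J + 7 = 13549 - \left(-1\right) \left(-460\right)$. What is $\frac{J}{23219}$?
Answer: $\frac{422}{749} \approx 0.56342$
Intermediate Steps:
$J = 13082$ ($J = -7 + \left(13549 - \left(-1\right) \left(-460\right)\right) = -7 + \left(13549 - 460\right) = -7 + 13089 = 13082$)
$\frac{J}{23219} = \frac{13082}{23219} = 13082 \cdot \frac{1}{23219} = \frac{422}{749}$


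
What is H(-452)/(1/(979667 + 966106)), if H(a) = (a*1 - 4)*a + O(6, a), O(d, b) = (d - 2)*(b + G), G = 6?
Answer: 397575905544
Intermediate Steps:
O(d, b) = (-2 + d)*(6 + b) (O(d, b) = (d - 2)*(b + 6) = (-2 + d)*(6 + b))
H(a) = 24 + 4*a + a*(-4 + a) (H(a) = (a*1 - 4)*a + (-12 - 2*a + 6*6 + a*6) = (a - 4)*a + (-12 - 2*a + 36 + 6*a) = (-4 + a)*a + (24 + 4*a) = a*(-4 + a) + (24 + 4*a) = 24 + 4*a + a*(-4 + a))
H(-452)/(1/(979667 + 966106)) = (24 + (-452)²)/(1/(979667 + 966106)) = (24 + 204304)/(1/1945773) = 204328/(1/1945773) = 204328*1945773 = 397575905544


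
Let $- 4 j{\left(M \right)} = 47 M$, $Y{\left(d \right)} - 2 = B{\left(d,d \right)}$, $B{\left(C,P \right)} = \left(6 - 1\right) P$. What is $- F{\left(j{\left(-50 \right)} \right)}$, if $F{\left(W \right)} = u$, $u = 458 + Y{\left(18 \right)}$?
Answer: $-550$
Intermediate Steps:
$B{\left(C,P \right)} = 5 P$
$Y{\left(d \right)} = 2 + 5 d$
$j{\left(M \right)} = - \frac{47 M}{4}$
$u = 550$ ($u = 458 + \left(2 + 5 \cdot 18\right) = 458 + \left(2 + 90\right) = 458 + 92 = 550$)
$F{\left(W \right)} = 550$
$- F{\left(j{\left(-50 \right)} \right)} = \left(-1\right) 550 = -550$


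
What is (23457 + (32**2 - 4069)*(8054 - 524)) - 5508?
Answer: -22910901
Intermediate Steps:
(23457 + (32**2 - 4069)*(8054 - 524)) - 5508 = (23457 + (1024 - 4069)*7530) - 5508 = (23457 - 3045*7530) - 5508 = (23457 - 22928850) - 5508 = -22905393 - 5508 = -22910901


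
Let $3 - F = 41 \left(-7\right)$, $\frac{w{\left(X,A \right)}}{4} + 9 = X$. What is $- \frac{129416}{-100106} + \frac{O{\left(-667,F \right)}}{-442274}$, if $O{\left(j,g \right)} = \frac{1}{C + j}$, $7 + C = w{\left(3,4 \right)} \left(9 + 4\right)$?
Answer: $\frac{28218004718165}{21827220554692} \approx 1.2928$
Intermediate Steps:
$w{\left(X,A \right)} = -36 + 4 X$
$F = 290$ ($F = 3 - 41 \left(-7\right) = 3 - -287 = 3 + 287 = 290$)
$C = -319$ ($C = -7 + \left(-36 + 4 \cdot 3\right) \left(9 + 4\right) = -7 + \left(-36 + 12\right) 13 = -7 - 312 = -319$)
$O{\left(j,g \right)} = \frac{1}{-319 + j}$
$- \frac{129416}{-100106} + \frac{O{\left(-667,F \right)}}{-442274} = - \frac{129416}{-100106} + \frac{1}{\left(-319 - 667\right) \left(-442274\right)} = \left(-129416\right) \left(- \frac{1}{100106}\right) + \frac{1}{-986} \left(- \frac{1}{442274}\right) = \frac{64708}{50053} - - \frac{1}{436082164} = \frac{64708}{50053} + \frac{1}{436082164} = \frac{28218004718165}{21827220554692}$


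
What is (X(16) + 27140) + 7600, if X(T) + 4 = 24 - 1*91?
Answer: 34669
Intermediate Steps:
X(T) = -71 (X(T) = -4 + (24 - 1*91) = -4 + (24 - 91) = -4 - 67 = -71)
(X(16) + 27140) + 7600 = (-71 + 27140) + 7600 = 27069 + 7600 = 34669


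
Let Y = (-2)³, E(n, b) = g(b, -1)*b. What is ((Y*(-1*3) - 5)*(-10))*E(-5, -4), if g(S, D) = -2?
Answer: -1520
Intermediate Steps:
E(n, b) = -2*b
Y = -8
((Y*(-1*3) - 5)*(-10))*E(-5, -4) = ((-(-8)*3 - 5)*(-10))*(-2*(-4)) = ((-8*(-3) - 5)*(-10))*8 = ((24 - 5)*(-10))*8 = (19*(-10))*8 = -190*8 = -1520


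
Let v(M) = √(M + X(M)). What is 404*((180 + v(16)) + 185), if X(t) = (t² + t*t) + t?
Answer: 147460 + 1616*√34 ≈ 1.5688e+5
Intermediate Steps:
X(t) = t + 2*t² (X(t) = (t² + t²) + t = 2*t² + t = t + 2*t²)
v(M) = √(M + M*(1 + 2*M))
404*((180 + v(16)) + 185) = 404*((180 + √2*√(16*(1 + 16))) + 185) = 404*((180 + √2*√(16*17)) + 185) = 404*((180 + √2*√272) + 185) = 404*((180 + √2*(4*√17)) + 185) = 404*((180 + 4*√34) + 185) = 404*(365 + 4*√34) = 147460 + 1616*√34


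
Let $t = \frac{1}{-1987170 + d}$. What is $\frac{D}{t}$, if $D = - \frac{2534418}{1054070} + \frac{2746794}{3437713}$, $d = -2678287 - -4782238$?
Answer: $- \frac{339674387338846287}{1811795070955} \approx -1.8748 \cdot 10^{5}$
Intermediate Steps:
$d = 2103951$ ($d = -2678287 + 4782238 = 2103951$)
$D = - \frac{2908644277227}{1811795070955}$ ($D = \left(-2534418\right) \frac{1}{1054070} + 2746794 \cdot \frac{1}{3437713} = - \frac{1267209}{527035} + \frac{2746794}{3437713} = - \frac{2908644277227}{1811795070955} \approx -1.6054$)
$t = \frac{1}{116781}$ ($t = \frac{1}{-1987170 + 2103951} = \frac{1}{116781} \approx 8.563 \cdot 10^{-6}$)
$\frac{D}{t} = - \frac{2908644277227 \frac{1}{\frac{1}{116781}}}{1811795070955} = \left(- \frac{2908644277227}{1811795070955}\right) 116781 = - \frac{339674387338846287}{1811795070955}$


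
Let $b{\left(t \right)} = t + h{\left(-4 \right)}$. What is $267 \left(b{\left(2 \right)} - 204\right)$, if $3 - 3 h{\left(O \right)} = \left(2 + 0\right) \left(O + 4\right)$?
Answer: $-53667$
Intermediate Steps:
$h{\left(O \right)} = - \frac{5}{3} - \frac{2 O}{3}$ ($h{\left(O \right)} = 1 - \frac{\left(2 + 0\right) \left(O + 4\right)}{3} = 1 - \frac{2 \left(4 + O\right)}{3} = 1 - \frac{8 + 2 O}{3} = 1 - \left(\frac{8}{3} + \frac{2 O}{3}\right) = - \frac{5}{3} - \frac{2 O}{3}$)
$b{\left(t \right)} = 1 + t$ ($b{\left(t \right)} = t - -1 = t + \left(- \frac{5}{3} + \frac{8}{3}\right) = t + 1 = 1 + t$)
$267 \left(b{\left(2 \right)} - 204\right) = 267 \left(\left(1 + 2\right) - 204\right) = 267 \left(3 - 204\right) = 267 \left(-201\right) = -53667$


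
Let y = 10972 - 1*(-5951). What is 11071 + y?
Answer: 27994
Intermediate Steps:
y = 16923 (y = 10972 + 5951 = 16923)
11071 + y = 11071 + 16923 = 27994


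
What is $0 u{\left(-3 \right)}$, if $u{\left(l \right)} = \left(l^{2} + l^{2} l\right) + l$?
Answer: $0$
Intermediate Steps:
$u{\left(l \right)} = l + l^{2} + l^{3}$ ($u{\left(l \right)} = \left(l^{2} + l^{3}\right) + l = l + l^{2} + l^{3}$)
$0 u{\left(-3 \right)} = 0 \left(- 3 \left(1 - 3 + \left(-3\right)^{2}\right)\right) = 0 \left(- 3 \left(1 - 3 + 9\right)\right) = 0 \left(\left(-3\right) 7\right) = 0 \left(-21\right) = 0$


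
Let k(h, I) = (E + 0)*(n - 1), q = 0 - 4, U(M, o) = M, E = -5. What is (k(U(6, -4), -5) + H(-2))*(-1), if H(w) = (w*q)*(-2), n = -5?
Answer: -14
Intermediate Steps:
q = -4
k(h, I) = 30 (k(h, I) = (-5 + 0)*(-5 - 1) = -5*(-6) = 30)
H(w) = 8*w (H(w) = (w*(-4))*(-2) = -4*w*(-2) = 8*w)
(k(U(6, -4), -5) + H(-2))*(-1) = (30 + 8*(-2))*(-1) = (30 - 16)*(-1) = 14*(-1) = -14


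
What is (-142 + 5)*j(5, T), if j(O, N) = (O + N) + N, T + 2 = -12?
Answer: 3151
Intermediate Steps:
T = -14 (T = -2 - 12 = -14)
j(O, N) = O + 2*N (j(O, N) = (N + O) + N = O + 2*N)
(-142 + 5)*j(5, T) = (-142 + 5)*(5 + 2*(-14)) = -137*(5 - 28) = -137*(-23) = 3151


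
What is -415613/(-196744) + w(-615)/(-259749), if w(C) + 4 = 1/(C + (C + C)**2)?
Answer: 163260009763371461/77283899227389960 ≈ 2.1125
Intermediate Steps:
w(C) = -4 + 1/(C + 4*C**2) (w(C) = -4 + 1/(C + (C + C)**2) = -4 + 1/(C + (2*C)**2) = -4 + 1/(C + 4*C**2))
-415613/(-196744) + w(-615)/(-259749) = -415613/(-196744) + ((1 - 16*(-615)**2 - 4*(-615))/((-615)*(1 + 4*(-615))))/(-259749) = -415613*(-1/196744) - (1 - 16*378225 + 2460)/(615*(1 - 2460))*(-1/259749) = 415613/196744 - 1/615*(1 - 6051600 + 2460)/(-2459)*(-1/259749) = 415613/196744 - 1/615*(-1/2459)*(-6049139)*(-1/259749) = 415613/196744 - 6049139/1512285*(-1/259749) = 415613/196744 + 6049139/392814516465 = 163260009763371461/77283899227389960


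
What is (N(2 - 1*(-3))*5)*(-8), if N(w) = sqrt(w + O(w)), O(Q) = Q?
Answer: -40*sqrt(10) ≈ -126.49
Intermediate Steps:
N(w) = sqrt(2)*sqrt(w) (N(w) = sqrt(w + w) = sqrt(2*w) = sqrt(2)*sqrt(w))
(N(2 - 1*(-3))*5)*(-8) = ((sqrt(2)*sqrt(2 - 1*(-3)))*5)*(-8) = ((sqrt(2)*sqrt(2 + 3))*5)*(-8) = ((sqrt(2)*sqrt(5))*5)*(-8) = (sqrt(10)*5)*(-8) = (5*sqrt(10))*(-8) = -40*sqrt(10)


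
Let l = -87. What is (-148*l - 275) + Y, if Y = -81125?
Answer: -68524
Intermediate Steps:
(-148*l - 275) + Y = (-148*(-87) - 275) - 81125 = (12876 - 275) - 81125 = 12601 - 81125 = -68524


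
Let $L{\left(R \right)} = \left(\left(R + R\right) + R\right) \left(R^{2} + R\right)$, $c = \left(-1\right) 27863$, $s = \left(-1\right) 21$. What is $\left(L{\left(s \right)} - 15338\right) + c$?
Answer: $-69661$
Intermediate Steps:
$s = -21$
$c = -27863$
$L{\left(R \right)} = 3 R \left(R + R^{2}\right)$ ($L{\left(R \right)} = \left(2 R + R\right) \left(R + R^{2}\right) = 3 R \left(R + R^{2}\right)$)
$\left(L{\left(s \right)} - 15338\right) + c = \left(3 \left(-21\right)^{2} \left(1 - 21\right) - 15338\right) - 27863 = \left(3 \cdot 441 \left(-20\right) - 15338\right) - 27863 = \left(-26460 - 15338\right) - 27863 = -41798 - 27863 = -69661$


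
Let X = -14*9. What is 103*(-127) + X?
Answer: -13207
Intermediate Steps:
X = -126
103*(-127) + X = 103*(-127) - 126 = -13081 - 126 = -13207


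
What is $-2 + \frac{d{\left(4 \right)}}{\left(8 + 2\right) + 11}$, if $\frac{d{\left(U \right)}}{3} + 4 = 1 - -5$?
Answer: $- \frac{12}{7} \approx -1.7143$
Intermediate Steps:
$d{\left(U \right)} = 6$ ($d{\left(U \right)} = -12 + 3 \left(1 - -5\right) = -12 + 3 \left(1 + 5\right) = -12 + 3 \cdot 6 = -12 + 18 = 6$)
$-2 + \frac{d{\left(4 \right)}}{\left(8 + 2\right) + 11} = -2 + \frac{6}{\left(8 + 2\right) + 11} = -2 + \frac{6}{10 + 11} = -2 + \frac{6}{21} = -2 + 6 \cdot \frac{1}{21} = -2 + \frac{2}{7} = - \frac{12}{7}$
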